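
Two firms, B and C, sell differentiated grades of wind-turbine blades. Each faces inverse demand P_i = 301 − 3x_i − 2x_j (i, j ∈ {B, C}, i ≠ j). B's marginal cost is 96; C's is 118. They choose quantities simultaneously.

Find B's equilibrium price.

Firm B's profit: π = x_B(301 − 3x_B − 2x_C) − 96x_B.
∂π/∂x_B = 205 − 6x_B − 2x_C = 0 ⇒ x_B = 205/6 − (1/3)x_C.
Similarly x_C = 30.5 − (1/3)x_B.
Substituting the second reaction function into the first: x_B = 205/6 − (1/3)(30.5 − (1/3)x_B), which gives (8/9)x_B = 24 ⇒ x_B = 27.
Then x_C = 30.5 − (1/3)·27 = 21.5.
P_B = 301 − 3·27 − 2·21.5 = 177.

177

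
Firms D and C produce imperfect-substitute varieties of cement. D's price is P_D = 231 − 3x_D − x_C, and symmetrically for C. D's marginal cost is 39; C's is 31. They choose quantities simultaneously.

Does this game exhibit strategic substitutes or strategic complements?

Firm D's profit: π = x_D(231 − 3x_D − x_C) − 39x_D.
∂π/∂x_D = 192 − 6x_D − x_C = 0 ⇒ x_D = 32 − (1/6)x_C.
The best-response slope dx_D/dx_C = −1/6 < 0: the reaction function is downward-sloping, so the choices are strategic substitutes.

strategic substitutes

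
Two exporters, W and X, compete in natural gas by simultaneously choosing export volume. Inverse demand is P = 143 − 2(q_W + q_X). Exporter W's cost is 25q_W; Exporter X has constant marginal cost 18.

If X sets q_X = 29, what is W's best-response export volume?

Exporter W's profit: π = q_W(143 − 2(q_W + q_X)) − 25q_W.
∂π/∂q_W = 118 − 4q_W − 2q_X = 0, so q_W = 29.5 − 0.5q_X.
At q_X = 29: q_W = 29.5 − 0.5·29 = 15.

15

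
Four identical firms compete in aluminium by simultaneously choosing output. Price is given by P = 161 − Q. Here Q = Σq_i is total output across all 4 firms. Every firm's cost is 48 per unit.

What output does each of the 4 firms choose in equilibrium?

22.6

A representative firm's profit is π_i = q_i(161 − Q) − 48q_i, with Q = q_i + Σ_{j≠i} q_j.
First-order condition: 113 − 2q_i − Σ_{j≠i} q_j = 0.
With identical firms, set every q_j = q: then 113 − 2q − 3q = 0, i.e. q = 113/5 = 22.6.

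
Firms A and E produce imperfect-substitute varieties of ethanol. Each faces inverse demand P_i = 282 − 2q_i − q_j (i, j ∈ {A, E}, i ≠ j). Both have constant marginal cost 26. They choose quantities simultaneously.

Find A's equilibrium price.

Firm A's profit: π = q_A(282 − 2q_A − q_E) − 26q_A.
∂π/∂q_A = 256 − 4q_A − q_E = 0 ⇒ q_A = 64 − 0.25q_E.
Setting q_A = q_E in the reaction function: q_A = 64 − 0.25q_A, so q_A = 64 / 1.25 = 51.2.
P_A = 282 − 2·51.2 − 51.2 = 128.4.

128.4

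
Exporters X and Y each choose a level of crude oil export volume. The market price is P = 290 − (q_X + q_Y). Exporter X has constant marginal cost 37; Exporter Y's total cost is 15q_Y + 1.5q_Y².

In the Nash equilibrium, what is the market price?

147

Exporter X's profit: π = q_X(290 − (q_X + q_Y)) − 37q_X.
∂π/∂q_X = 253 − 2q_X − q_Y = 0, so q_X = 126.5 − 0.5q_Y.
For Y: ∂π/∂q_Y = 275 − 5q_Y − q_X = 0 ⇒ q_Y = 55 − 0.2q_X.
Solving the two reaction functions simultaneously: (1 − (−0.5)(−0.2))q_X = 126.5 − 0.5·55, so 0.9q_X = 99 and q_X = 110.
Then q_Y = 55 − 0.2·110 = 33.
Equilibrium price: P = 290 − 143 = 147.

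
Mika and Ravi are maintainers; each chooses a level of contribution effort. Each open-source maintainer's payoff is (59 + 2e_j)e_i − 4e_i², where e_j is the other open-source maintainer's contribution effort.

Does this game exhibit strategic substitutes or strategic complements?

Mika's payoff is (59 + 2e_R)e_M − 4e_M².
∂π/∂e_M = 59 + 2e_R − 8e_M = 0, so e_M = 7.375 + 0.25e_R.
The best-response slope de_M/de_R = 0.25 > 0: the reaction function is upward-sloping, so the choices are strategic complements.

strategic complements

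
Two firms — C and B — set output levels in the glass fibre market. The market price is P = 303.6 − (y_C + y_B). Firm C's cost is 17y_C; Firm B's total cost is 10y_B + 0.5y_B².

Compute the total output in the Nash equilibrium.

Firm C's profit: π = y_C(303.6 − (y_C + y_B)) − 17y_C.
∂π/∂y_C = 286.6 − 2y_C − y_B = 0, so y_C = 143.3 − 0.5y_B.
For B: ∂π/∂y_B = 293.6 − 3y_B − y_C = 0 ⇒ y_B = 1468/15 − (1/3)y_C.
Substituting the second reaction function into the first: y_C = 143.3 − 0.5(1468/15 − (1/3)y_C), which gives (5/6)y_C = 2831/30 ⇒ y_C = 113.24.
Then y_B = 1468/15 − (1/3)·113.24 = 60.12.
Total output: 113.24 + 60.12 = 173.36.

173.36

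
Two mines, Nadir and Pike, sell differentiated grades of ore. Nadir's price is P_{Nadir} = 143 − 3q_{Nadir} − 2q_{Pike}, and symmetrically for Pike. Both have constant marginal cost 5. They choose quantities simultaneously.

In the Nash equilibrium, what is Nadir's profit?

Mine Nadir's profit: π = q_{Nadir}(143 − 3q_{Nadir} − 2q_{Pike}) − 5q_{Nadir}.
∂π/∂q_{Nadir} = 138 − 6q_{Nadir} − 2q_{Pike} = 0 ⇒ q_{Nadir} = 23 − (1/3)q_{Pike}.
The game is symmetric, so in equilibrium q_{Pike} = q_{Nadir}: the reaction function gives (4/3)q_{Nadir} = 23, hence q_{Nadir} = 17.25.
P_{Nadir} = 143 − 3·17.25 − 2·17.25 = 56.75.
Profit = (56.75 − 5)·17.25 = 892.6875.

892.6875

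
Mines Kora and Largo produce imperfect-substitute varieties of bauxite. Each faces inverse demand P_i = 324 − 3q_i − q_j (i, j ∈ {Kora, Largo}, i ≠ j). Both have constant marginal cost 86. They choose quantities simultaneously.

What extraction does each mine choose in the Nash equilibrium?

Mine Kora's profit: π = q_{Kora}(324 − 3q_{Kora} − q_{Largo}) − 86q_{Kora}.
∂π/∂q_{Kora} = 238 − 6q_{Kora} − q_{Largo} = 0 ⇒ q_{Kora} = 119/3 − (1/6)q_{Largo}.
The game is symmetric, so in equilibrium q_{Largo} = q_{Kora}: the reaction function gives (7/6)q_{Kora} = 119/3, hence q_{Kora} = 34.

34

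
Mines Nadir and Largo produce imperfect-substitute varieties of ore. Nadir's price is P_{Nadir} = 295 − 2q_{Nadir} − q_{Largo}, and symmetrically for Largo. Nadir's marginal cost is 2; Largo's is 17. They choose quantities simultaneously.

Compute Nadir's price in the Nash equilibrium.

Mine Nadir's profit: π = q_{Nadir}(295 − 2q_{Nadir} − q_{Largo}) − 2q_{Nadir}.
∂π/∂q_{Nadir} = 293 − 4q_{Nadir} − q_{Largo} = 0 ⇒ q_{Nadir} = 73.25 − 0.25q_{Largo}.
Similarly q_{Largo} = 69.5 − 0.25q_{Nadir}.
Plugging q_{Largo} into Nadir's best response: q_{Nadir} = 73.25 − 0.25(69.5 − 0.25q_{Nadir}) ⇒ 0.9375q_{Nadir} = 55.875, so q_{Nadir} = 59.6.
Then q_{Largo} = 69.5 − 0.25·59.6 = 54.6.
P_{Nadir} = 295 − 2·59.6 − 54.6 = 121.2.

121.2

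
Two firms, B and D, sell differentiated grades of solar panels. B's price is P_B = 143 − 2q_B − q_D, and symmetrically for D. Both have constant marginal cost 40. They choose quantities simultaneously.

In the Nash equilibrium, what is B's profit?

Firm B's profit: π = q_B(143 − 2q_B − q_D) − 40q_B.
∂π/∂q_B = 103 − 4q_B − q_D = 0 ⇒ q_B = 25.75 − 0.25q_D.
The game is symmetric, so in equilibrium q_D = q_B: the reaction function gives 1.25q_B = 25.75, hence q_B = 20.6.
P_B = 143 − 2·20.6 − 20.6 = 81.2.
Profit = (81.2 − 40)·20.6 = 848.72.

848.72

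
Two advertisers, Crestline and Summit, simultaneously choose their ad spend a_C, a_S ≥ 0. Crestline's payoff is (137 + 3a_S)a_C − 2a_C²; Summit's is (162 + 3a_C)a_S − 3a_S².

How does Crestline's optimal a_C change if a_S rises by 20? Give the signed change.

15

Expanding Crestline's payoff: 137a_C + 3a_Sa_C − 2a_C².
∂π/∂a_C = 137 + 3a_S − 4a_C = 0, so a_C = 34.25 + 0.75a_S.
The reaction-function slope is 0.75, so a 20-unit rise in a_S moves a_C by 0.75 × 20 = 15. Crestline's best response rises — the actions are strategic complements.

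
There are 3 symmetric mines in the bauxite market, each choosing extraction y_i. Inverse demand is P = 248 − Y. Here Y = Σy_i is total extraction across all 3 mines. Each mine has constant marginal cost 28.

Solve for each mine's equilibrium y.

55

A representative mine's profit is π_i = y_i(248 − Y) − 28y_i, with Y = y_i + Σ_{j≠i} y_j.
First-order condition: 220 − 2y_i − Σ_{j≠i} y_j = 0.
With identical mines, set every y_j = y: then 220 − 2y − 2y = 0, i.e. y = 220/4 = 55.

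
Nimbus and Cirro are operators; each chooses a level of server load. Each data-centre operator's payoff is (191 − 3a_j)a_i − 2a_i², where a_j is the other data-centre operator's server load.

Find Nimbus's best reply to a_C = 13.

38

Nimbus's payoff is (191 − 3a_C)a_N − 2a_N².
∂π/∂a_N = 191 − 3a_C − 4a_N = 0, so a_N = 47.75 − 0.75a_C.
At a_C = 13: a_N = 47.75 − 0.75·13 = 38.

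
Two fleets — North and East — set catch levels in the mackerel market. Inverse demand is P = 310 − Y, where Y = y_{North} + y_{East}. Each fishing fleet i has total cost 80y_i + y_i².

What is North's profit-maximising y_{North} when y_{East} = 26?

51

Fishing fleet North's profit: π = y_{North}(310 − (y_{North} + y_{East})) − 80y_{North} − y_{North}².
∂π/∂y_{North} = 230 − 4y_{North} − y_{East} = 0, so y_{North} = 57.5 − 0.25y_{East}.
At y_{East} = 26: y_{North} = 57.5 − 0.25·26 = 51.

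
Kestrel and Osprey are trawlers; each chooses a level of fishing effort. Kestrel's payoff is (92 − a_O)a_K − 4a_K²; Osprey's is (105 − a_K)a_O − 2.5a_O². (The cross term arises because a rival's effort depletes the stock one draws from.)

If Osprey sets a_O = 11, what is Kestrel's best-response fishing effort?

10.125

Expanding Kestrel's payoff: 92a_K − a_Oa_K − 4a_K².
∂π/∂a_K = 92 − a_O − 8a_K = 0, so a_K = 11.5 − 0.125a_O.
At a_O = 11: a_K = 11.5 − 0.125·11 = 10.125.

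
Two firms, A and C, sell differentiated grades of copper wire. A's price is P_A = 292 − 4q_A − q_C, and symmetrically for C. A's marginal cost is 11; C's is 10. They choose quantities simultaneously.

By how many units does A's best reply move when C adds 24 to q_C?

-3

Firm A's profit: π = q_A(292 − 4q_A − q_C) − 11q_A.
∂π/∂q_A = 281 − 8q_A − q_C = 0 ⇒ q_A = 35.125 − 0.125q_C.
The reaction-function slope is −0.125, so a 24-unit rise in q_C moves q_A by −0.125 × 24 = −3. A's best response falls — the actions are strategic substitutes.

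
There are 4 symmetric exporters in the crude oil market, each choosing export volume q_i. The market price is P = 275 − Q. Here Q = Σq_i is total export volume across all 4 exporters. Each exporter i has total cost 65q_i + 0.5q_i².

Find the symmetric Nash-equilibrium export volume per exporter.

A representative exporter's profit is π_i = q_i(275 − Q) − 65q_i − 0.5q_i², with Q = q_i + Σ_{j≠i} q_j.
First-order condition: 210 − 3q_i − Σ_{j≠i} q_j = 0.
In a symmetric equilibrium every exporter chooses the same q, so Σ_{j≠i} q_j = 3q. The condition becomes 210 − 6q = 0, giving q = 210/6 = 35.

35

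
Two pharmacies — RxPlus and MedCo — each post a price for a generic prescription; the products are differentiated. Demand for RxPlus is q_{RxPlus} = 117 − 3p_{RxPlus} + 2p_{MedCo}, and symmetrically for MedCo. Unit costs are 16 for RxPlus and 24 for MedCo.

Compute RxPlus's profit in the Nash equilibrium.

RxPlus's profit: π = (p_{RxPlus} − 16)(117 − 3p_{RxPlus} + 2p_{MedCo}).
∂π/∂p_{RxPlus} = 165 − 6p_{RxPlus} + 2p_{MedCo} = 0 ⇒ p_{RxPlus} = 27.5 + (1/3)p_{MedCo}.
Similarly p_{MedCo} = 31.5 + (1/3)p_{RxPlus}.
Plugging p_{MedCo} into RxPlus's best response: p_{RxPlus} = 27.5 + (1/3)(31.5 + (1/3)p_{RxPlus}) ⇒ (8/9)p_{RxPlus} = 38, so p_{RxPlus} = 42.75.
Then p_{MedCo} = 31.5 + (1/3)·42.75 = 45.75.
q_{RxPlus} = 117 − 3·42.75 + 2·45.75 = 80.25.
Profit = (42.75 − 16)·80.25 = 2146.6875.

2146.6875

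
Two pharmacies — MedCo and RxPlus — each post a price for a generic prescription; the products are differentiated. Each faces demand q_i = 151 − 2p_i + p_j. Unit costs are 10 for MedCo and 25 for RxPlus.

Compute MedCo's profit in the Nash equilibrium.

4802

MedCo's profit: π = (p_{MedCo} − 10)(151 − 2p_{MedCo} + p_{RxPlus}).
∂π/∂p_{MedCo} = 171 − 4p_{MedCo} + p_{RxPlus} = 0 ⇒ p_{MedCo} = 42.75 + 0.25p_{RxPlus}.
Similarly p_{RxPlus} = 50.25 + 0.25p_{MedCo}.
Plugging p_{RxPlus} into MedCo's best response: p_{MedCo} = 42.75 + 0.25(50.25 + 0.25p_{MedCo}) ⇒ 0.9375p_{MedCo} = 55.3125, so p_{MedCo} = 59.
Then p_{RxPlus} = 50.25 + 0.25·59 = 65.
q_{MedCo} = 151 − 2·59 + 65 = 98.
Profit = (59 − 10)·98 = 4802.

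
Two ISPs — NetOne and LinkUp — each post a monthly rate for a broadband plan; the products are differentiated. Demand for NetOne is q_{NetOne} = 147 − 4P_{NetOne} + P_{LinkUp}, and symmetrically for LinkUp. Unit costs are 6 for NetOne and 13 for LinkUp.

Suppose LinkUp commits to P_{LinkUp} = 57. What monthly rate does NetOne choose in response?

NetOne's profit: π = (P_{NetOne} − 6)(147 − 4P_{NetOne} + P_{LinkUp}).
∂π/∂P_{NetOne} = 171 − 8P_{NetOne} + P_{LinkUp} = 0 ⇒ P_{NetOne} = 21.375 + 0.125P_{LinkUp}.
At P_{LinkUp} = 57: P_{NetOne} = 21.375 + 0.125·57 = 28.5.

28.5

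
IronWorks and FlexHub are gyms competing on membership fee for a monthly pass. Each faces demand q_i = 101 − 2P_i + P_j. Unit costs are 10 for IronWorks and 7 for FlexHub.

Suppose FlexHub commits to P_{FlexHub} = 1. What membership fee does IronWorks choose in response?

IronWorks's profit: π = (P_{IronWorks} − 10)(101 − 2P_{IronWorks} + P_{FlexHub}).
∂π/∂P_{IronWorks} = 121 − 4P_{IronWorks} + P_{FlexHub} = 0 ⇒ P_{IronWorks} = 30.25 + 0.25P_{FlexHub}.
At P_{FlexHub} = 1: P_{IronWorks} = 30.25 + 0.25·1 = 30.5.

30.5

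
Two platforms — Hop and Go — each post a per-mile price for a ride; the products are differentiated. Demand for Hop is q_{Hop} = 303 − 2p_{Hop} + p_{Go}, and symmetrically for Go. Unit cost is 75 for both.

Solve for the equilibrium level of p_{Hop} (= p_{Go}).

151

Hop's profit: π = (p_{Hop} − 75)(303 − 2p_{Hop} + p_{Go}).
∂π/∂p_{Hop} = 453 − 4p_{Hop} + p_{Go} = 0 ⇒ p_{Hop} = 113.25 + 0.25p_{Go}.
Setting p_{Hop} = p_{Go} in the reaction function: p_{Hop} = 113.25 + 0.25p_{Hop}, so p_{Hop} = 113.25 / 0.75 = 151.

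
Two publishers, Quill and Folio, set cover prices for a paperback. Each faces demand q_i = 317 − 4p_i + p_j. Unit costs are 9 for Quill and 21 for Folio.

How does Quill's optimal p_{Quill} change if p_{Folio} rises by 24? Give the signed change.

3

Quill's profit: π = (p_{Quill} − 9)(317 − 4p_{Quill} + p_{Folio}).
∂π/∂p_{Quill} = 353 − 8p_{Quill} + p_{Folio} = 0 ⇒ p_{Quill} = 44.125 + 0.125p_{Folio}.
The reaction-function slope is 0.125, so a 24-unit rise in p_{Folio} moves p_{Quill} by 0.125 × 24 = 3. Quill's best response rises — the actions are strategic complements.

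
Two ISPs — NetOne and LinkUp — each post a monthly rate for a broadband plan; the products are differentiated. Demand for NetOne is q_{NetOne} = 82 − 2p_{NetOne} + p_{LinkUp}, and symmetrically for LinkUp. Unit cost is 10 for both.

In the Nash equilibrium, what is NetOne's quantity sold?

NetOne's profit: π = (p_{NetOne} − 10)(82 − 2p_{NetOne} + p_{LinkUp}).
∂π/∂p_{NetOne} = 102 − 4p_{NetOne} + p_{LinkUp} = 0 ⇒ p_{NetOne} = 25.5 + 0.25p_{LinkUp}.
By symmetry p_{LinkUp} = p_{NetOne}; substituting into the reaction function, 0.75p_{NetOne} = 25.5 and p_{NetOne} = 34.
q_{NetOne} = 82 − 2·34 + 34 = 48.

48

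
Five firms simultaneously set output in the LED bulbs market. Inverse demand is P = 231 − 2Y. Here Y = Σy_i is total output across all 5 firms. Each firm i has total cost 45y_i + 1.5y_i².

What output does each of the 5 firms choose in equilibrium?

12.4

A representative firm's profit is π_i = y_i(231 − 2Y) − 45y_i − 1.5y_i², with Y = y_i + Σ_{j≠i} y_j.
First-order condition: 186 − 7y_i − 2Σ_{j≠i} y_j = 0.
With identical firms, set every y_j = y: then 186 − 7y − 8y = 0, i.e. y = 186/15 = 12.4.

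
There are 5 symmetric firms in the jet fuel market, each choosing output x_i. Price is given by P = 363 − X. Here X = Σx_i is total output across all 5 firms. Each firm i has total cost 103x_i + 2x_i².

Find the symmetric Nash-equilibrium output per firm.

A representative firm's profit is π_i = x_i(363 − X) − 103x_i − 2x_i², with X = x_i + Σ_{j≠i} x_j.
First-order condition: 260 − 6x_i − Σ_{j≠i} x_j = 0.
Imposing symmetry (x_j = x for all j) turns Σ_{j≠i} x_j into 4x, so 260 = 10x and x = 26.

26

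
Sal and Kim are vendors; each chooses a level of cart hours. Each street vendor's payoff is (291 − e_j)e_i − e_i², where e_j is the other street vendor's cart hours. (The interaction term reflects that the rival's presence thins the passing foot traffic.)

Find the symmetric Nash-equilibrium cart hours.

Sal's payoff is (291 − e_K)e_S − e_S².
∂π/∂e_S = 291 − e_K − 2e_S = 0, so e_S = 145.5 − 0.5e_K.
Setting e_S = e_K in the reaction function: e_S = 145.5 − 0.5e_S, so e_S = 145.5 / 1.5 = 97.

97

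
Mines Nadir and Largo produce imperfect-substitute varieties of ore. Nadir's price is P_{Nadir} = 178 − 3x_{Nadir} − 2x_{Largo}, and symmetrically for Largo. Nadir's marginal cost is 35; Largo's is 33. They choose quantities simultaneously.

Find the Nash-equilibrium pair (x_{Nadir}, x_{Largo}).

17.75, 18.25

Mine Nadir's profit: π = x_{Nadir}(178 − 3x_{Nadir} − 2x_{Largo}) − 35x_{Nadir}.
∂π/∂x_{Nadir} = 143 − 6x_{Nadir} − 2x_{Largo} = 0 ⇒ x_{Nadir} = 143/6 − (1/3)x_{Largo}.
Similarly x_{Largo} = 145/6 − (1/3)x_{Nadir}.
Plugging x_{Largo} into Nadir's best response: x_{Nadir} = 143/6 − (1/3)(145/6 − (1/3)x_{Nadir}) ⇒ (8/9)x_{Nadir} = 142/9, so x_{Nadir} = 17.75.
Then x_{Largo} = 145/6 − (1/3)·17.75 = 18.25.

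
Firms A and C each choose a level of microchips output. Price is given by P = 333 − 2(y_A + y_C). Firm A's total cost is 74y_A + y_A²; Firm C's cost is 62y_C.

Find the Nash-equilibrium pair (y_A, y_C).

24.7, 55.4

Firm A's profit: π = y_A(333 − 2(y_A + y_C)) − 74y_A − y_A².
∂π/∂y_A = 259 − 6y_A − 2y_C = 0, so y_A = 259/6 − (1/3)y_C.
For C: ∂π/∂y_C = 271 − 4y_C − 2y_A = 0 ⇒ y_C = 67.75 − 0.5y_A.
Plugging y_C into A's best response: y_A = 259/6 − (1/3)(67.75 − 0.5y_A) ⇒ (5/6)y_A = 247/12, so y_A = 24.7.
Then y_C = 67.75 − 0.5·24.7 = 55.4.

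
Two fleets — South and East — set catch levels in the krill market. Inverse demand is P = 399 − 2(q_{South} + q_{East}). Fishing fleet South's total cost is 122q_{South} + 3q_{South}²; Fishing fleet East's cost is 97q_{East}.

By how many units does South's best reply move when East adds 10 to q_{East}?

-2

Fishing fleet South's profit: π = q_{South}(399 − 2(q_{South} + q_{East})) − 122q_{South} − 3q_{South}².
∂π/∂q_{South} = 277 − 10q_{South} − 2q_{East} = 0, so q_{South} = 27.7 − 0.2q_{East}.
The reaction-function slope is −0.2, so a 10-unit rise in q_{East} moves q_{South} by −0.2 × 10 = −2. South's best response falls — the actions are strategic substitutes.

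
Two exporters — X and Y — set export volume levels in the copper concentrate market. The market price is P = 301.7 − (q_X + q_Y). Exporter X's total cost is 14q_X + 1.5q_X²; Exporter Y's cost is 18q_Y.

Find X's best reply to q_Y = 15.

Exporter X's profit: π = q_X(301.7 − (q_X + q_Y)) − 14q_X − 1.5q_X².
∂π/∂q_X = 287.7 − 5q_X − q_Y = 0, so q_X = 57.54 − 0.2q_Y.
At q_Y = 15: q_X = 57.54 − 0.2·15 = 54.54.

54.54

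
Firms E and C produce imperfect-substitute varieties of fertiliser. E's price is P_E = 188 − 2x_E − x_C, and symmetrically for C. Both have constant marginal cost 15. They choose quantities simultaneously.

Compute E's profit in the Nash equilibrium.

Firm E's profit: π = x_E(188 − 2x_E − x_C) − 15x_E.
∂π/∂x_E = 173 − 4x_E − x_C = 0 ⇒ x_E = 43.25 − 0.25x_C.
Setting x_E = x_C in the reaction function: x_E = 43.25 − 0.25x_E, so x_E = 43.25 / 1.25 = 34.6.
P_E = 188 − 2·34.6 − 34.6 = 84.2.
Profit = (84.2 − 15)·34.6 = 2394.32.

2394.32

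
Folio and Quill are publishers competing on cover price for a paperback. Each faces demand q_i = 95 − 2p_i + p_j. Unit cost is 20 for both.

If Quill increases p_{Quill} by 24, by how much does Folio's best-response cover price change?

Folio's profit: π = (p_{Folio} − 20)(95 − 2p_{Folio} + p_{Quill}).
∂π/∂p_{Folio} = 135 − 4p_{Folio} + p_{Quill} = 0 ⇒ p_{Folio} = 33.75 + 0.25p_{Quill}.
The reaction-function slope is 0.25, so a 24-unit rise in p_{Quill} moves p_{Folio} by 0.25 × 24 = 6. Folio's best response rises — the actions are strategic complements.

6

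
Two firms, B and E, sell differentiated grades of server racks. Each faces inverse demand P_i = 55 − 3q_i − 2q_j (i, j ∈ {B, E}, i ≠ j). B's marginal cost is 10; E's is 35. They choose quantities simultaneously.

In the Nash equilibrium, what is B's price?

31.5625

Firm B's profit: π = q_B(55 − 3q_B − 2q_E) − 10q_B.
∂π/∂q_B = 45 − 6q_B − 2q_E = 0 ⇒ q_B = 7.5 − (1/3)q_E.
Similarly q_E = 10/3 − (1/3)q_B.
Plugging q_E into B's best response: q_B = 7.5 − (1/3)(10/3 − (1/3)q_B) ⇒ (8/9)q_B = 115/18, so q_B = 7.1875.
Then q_E = 10/3 − (1/3)·7.1875 = 0.9375.
P_B = 55 − 3·7.1875 − 2·0.9375 = 31.5625.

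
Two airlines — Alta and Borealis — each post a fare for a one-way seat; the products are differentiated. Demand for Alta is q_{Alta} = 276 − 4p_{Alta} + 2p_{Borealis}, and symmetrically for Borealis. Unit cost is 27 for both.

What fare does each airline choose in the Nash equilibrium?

Alta's profit: π = (p_{Alta} − 27)(276 − 4p_{Alta} + 2p_{Borealis}).
∂π/∂p_{Alta} = 384 − 8p_{Alta} + 2p_{Borealis} = 0 ⇒ p_{Alta} = 48 + 0.25p_{Borealis}.
The game is symmetric, so in equilibrium p_{Borealis} = p_{Alta}: the reaction function gives 0.75p_{Alta} = 48, hence p_{Alta} = 64.

64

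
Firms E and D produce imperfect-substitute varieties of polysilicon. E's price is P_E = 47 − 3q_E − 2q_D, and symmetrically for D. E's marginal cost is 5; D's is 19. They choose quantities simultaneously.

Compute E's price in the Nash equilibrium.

Firm E's profit: π = q_E(47 − 3q_E − 2q_D) − 5q_E.
∂π/∂q_E = 42 − 6q_E − 2q_D = 0 ⇒ q_E = 7 − (1/3)q_D.
Similarly q_D = 14/3 − (1/3)q_E.
Solving the two reaction functions simultaneously: (1 − (−1/3)(−1/3))q_E = 7 − (1/3)·(14/3), so (8/9)q_E = 49/9 and q_E = 6.125.
Then q_D = 14/3 − (1/3)·6.125 = 2.625.
P_E = 47 − 3·6.125 − 2·2.625 = 23.375.

23.375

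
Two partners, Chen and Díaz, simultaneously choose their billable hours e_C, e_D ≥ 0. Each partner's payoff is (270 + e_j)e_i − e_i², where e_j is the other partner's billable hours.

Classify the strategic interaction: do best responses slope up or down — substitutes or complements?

Chen's payoff is (270 + e_D)e_C − e_C².
∂π/∂e_C = 270 + e_D − 2e_C = 0, so e_C = 135 + 0.5e_D.
The best-response slope de_C/de_D = 0.5 > 0: the reaction function is upward-sloping, so the choices are strategic complements.

strategic complements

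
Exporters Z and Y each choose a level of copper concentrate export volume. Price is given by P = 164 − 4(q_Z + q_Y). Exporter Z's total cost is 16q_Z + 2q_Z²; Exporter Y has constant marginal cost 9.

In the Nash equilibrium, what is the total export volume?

Exporter Z's profit: π = q_Z(164 − 4(q_Z + q_Y)) − 16q_Z − 2q_Z².
∂π/∂q_Z = 148 − 12q_Z − 4q_Y = 0, so q_Z = 37/3 − (1/3)q_Y.
For Y: ∂π/∂q_Y = 155 − 8q_Y − 4q_Z = 0 ⇒ q_Y = 19.375 − 0.5q_Z.
Solving the two reaction functions simultaneously: (1 − (−1/3)(−0.5))q_Z = 37/3 − (1/3)·19.375, so (5/6)q_Z = 5.875 and q_Z = 7.05.
Then q_Y = 19.375 − 0.5·7.05 = 15.85.
Total export volume: 7.05 + 15.85 = 22.9.

22.9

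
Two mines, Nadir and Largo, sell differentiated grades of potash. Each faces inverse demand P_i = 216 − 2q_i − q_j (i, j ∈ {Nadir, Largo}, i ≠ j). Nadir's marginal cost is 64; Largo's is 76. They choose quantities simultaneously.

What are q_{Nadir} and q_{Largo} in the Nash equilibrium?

Mine Nadir's profit: π = q_{Nadir}(216 − 2q_{Nadir} − q_{Largo}) − 64q_{Nadir}.
∂π/∂q_{Nadir} = 152 − 4q_{Nadir} − q_{Largo} = 0 ⇒ q_{Nadir} = 38 − 0.25q_{Largo}.
Similarly q_{Largo} = 35 − 0.25q_{Nadir}.
Solving the two reaction functions simultaneously: (1 − (−0.25)(−0.25))q_{Nadir} = 38 − 0.25·35, so 0.9375q_{Nadir} = 29.25 and q_{Nadir} = 31.2.
Then q_{Largo} = 35 − 0.25·31.2 = 27.2.

31.2, 27.2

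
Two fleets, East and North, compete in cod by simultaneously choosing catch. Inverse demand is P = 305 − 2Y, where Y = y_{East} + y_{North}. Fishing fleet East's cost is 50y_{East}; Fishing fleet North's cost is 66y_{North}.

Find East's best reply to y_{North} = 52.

37.75

Fishing fleet East's profit: π = y_{East}(305 − 2(y_{East} + y_{North})) − 50y_{East}.
∂π/∂y_{East} = 255 − 4y_{East} − 2y_{North} = 0, so y_{East} = 63.75 − 0.5y_{North}.
At y_{North} = 52: y_{East} = 63.75 − 0.5·52 = 37.75.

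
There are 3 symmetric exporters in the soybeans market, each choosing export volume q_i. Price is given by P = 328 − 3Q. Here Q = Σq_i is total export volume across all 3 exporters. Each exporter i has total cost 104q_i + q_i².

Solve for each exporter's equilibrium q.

A representative exporter's profit is π_i = q_i(328 − 3Q) − 104q_i − q_i², with Q = q_i + Σ_{j≠i} q_j.
First-order condition: 224 − 8q_i − 3Σ_{j≠i} q_j = 0.
Imposing symmetry (q_j = q for all j) turns Σ_{j≠i} q_j into 2q, so 224 = 14q and q = 16.

16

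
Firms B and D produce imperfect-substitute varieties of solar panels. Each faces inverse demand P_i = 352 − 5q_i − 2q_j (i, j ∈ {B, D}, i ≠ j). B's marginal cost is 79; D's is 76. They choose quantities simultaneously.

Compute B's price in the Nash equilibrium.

192.4375

Firm B's profit: π = q_B(352 − 5q_B − 2q_D) − 79q_B.
∂π/∂q_B = 273 − 10q_B − 2q_D = 0 ⇒ q_B = 27.3 − 0.2q_D.
Similarly q_D = 27.6 − 0.2q_B.
Plugging q_D into B's best response: q_B = 27.3 − 0.2(27.6 − 0.2q_B) ⇒ 0.96q_B = 21.78, so q_B = 22.6875.
Then q_D = 27.6 − 0.2·22.6875 = 23.0625.
P_B = 352 − 5·22.6875 − 2·23.0625 = 192.4375.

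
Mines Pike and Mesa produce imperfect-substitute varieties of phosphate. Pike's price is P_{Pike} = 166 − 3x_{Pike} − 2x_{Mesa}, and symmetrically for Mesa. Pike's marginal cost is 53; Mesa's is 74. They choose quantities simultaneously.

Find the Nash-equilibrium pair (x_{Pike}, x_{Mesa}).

15.4375, 10.1875

Mine Pike's profit: π = x_{Pike}(166 − 3x_{Pike} − 2x_{Mesa}) − 53x_{Pike}.
∂π/∂x_{Pike} = 113 − 6x_{Pike} − 2x_{Mesa} = 0 ⇒ x_{Pike} = 113/6 − (1/3)x_{Mesa}.
Similarly x_{Mesa} = 46/3 − (1/3)x_{Pike}.
Plugging x_{Mesa} into Pike's best response: x_{Pike} = 113/6 − (1/3)(46/3 − (1/3)x_{Pike}) ⇒ (8/9)x_{Pike} = 247/18, so x_{Pike} = 15.4375.
Then x_{Mesa} = 46/3 − (1/3)·15.4375 = 10.1875.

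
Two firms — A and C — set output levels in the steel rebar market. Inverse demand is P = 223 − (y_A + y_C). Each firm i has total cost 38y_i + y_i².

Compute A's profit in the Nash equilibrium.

Firm A's profit: π = y_A(223 − (y_A + y_C)) − 38y_A − y_A².
∂π/∂y_A = 185 − 4y_A − y_C = 0, so y_A = 46.25 − 0.25y_C.
By symmetry y_C = y_A; substituting into the reaction function, 1.25y_A = 46.25 and y_A = 37.
Price P = 223 − 74 = 149.
A's profit: (149 − 38)·37 − (37)² = 2738.

2738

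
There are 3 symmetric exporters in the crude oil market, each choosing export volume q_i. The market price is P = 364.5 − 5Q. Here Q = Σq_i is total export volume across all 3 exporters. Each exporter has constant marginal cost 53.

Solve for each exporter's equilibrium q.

A representative exporter's profit is π_i = q_i(364.5 − 5Q) − 53q_i, with Q = q_i + Σ_{j≠i} q_j.
First-order condition: 311.5 − 10q_i − 5Σ_{j≠i} q_j = 0.
With identical exporters, set every q_j = q: then 311.5 − 10q − 10q = 0, i.e. q = 311.5/20 = 15.575.

15.575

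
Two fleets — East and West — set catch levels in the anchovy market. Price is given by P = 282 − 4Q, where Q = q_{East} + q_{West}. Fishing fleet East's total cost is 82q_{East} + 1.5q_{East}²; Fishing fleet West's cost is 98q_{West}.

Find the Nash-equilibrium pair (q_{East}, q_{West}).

Fishing fleet East's profit: π = q_{East}(282 − 4(q_{East} + q_{West})) − 82q_{East} − 1.5q_{East}².
∂π/∂q_{East} = 200 − 11q_{East} − 4q_{West} = 0, so q_{East} = 200/11 − (4/11)q_{West}.
For West: ∂π/∂q_{West} = 184 − 8q_{West} − 4q_{East} = 0 ⇒ q_{West} = 23 − 0.5q_{East}.
Solving the two reaction functions simultaneously: (1 − (−4/11)(−0.5))q_{East} = 200/11 − (4/11)·23, so (9/11)q_{East} = 108/11 and q_{East} = 12.
Then q_{West} = 23 − 0.5·12 = 17.

12, 17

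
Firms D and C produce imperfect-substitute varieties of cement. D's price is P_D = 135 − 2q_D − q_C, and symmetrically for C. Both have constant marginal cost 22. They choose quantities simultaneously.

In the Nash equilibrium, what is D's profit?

Firm D's profit: π = q_D(135 − 2q_D − q_C) − 22q_D.
∂π/∂q_D = 113 − 4q_D − q_C = 0 ⇒ q_D = 28.25 − 0.25q_C.
The game is symmetric, so in equilibrium q_C = q_D: the reaction function gives 1.25q_D = 28.25, hence q_D = 22.6.
P_D = 135 − 2·22.6 − 22.6 = 67.2.
Profit = (67.2 − 22)·22.6 = 1021.52.

1021.52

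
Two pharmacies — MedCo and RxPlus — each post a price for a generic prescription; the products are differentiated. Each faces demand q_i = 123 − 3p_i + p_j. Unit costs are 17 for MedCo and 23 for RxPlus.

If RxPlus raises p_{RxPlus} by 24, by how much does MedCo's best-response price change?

4

MedCo's profit: π = (p_{MedCo} − 17)(123 − 3p_{MedCo} + p_{RxPlus}).
∂π/∂p_{MedCo} = 174 − 6p_{MedCo} + p_{RxPlus} = 0 ⇒ p_{MedCo} = 29 + (1/6)p_{RxPlus}.
The reaction-function slope is 1/6, so a 24-unit rise in p_{RxPlus} moves p_{MedCo} by 1/6 × 24 = 4. MedCo's best response rises — the actions are strategic complements.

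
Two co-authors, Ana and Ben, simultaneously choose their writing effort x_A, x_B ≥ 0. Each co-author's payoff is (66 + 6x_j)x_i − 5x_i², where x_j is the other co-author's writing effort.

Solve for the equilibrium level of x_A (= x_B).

Ana's payoff is (66 + 6x_B)x_A − 5x_A².
∂π/∂x_A = 66 + 6x_B − 10x_A = 0, so x_A = 6.6 + 0.6x_B.
The game is symmetric, so in equilibrium x_B = x_A: the reaction function gives 0.4x_A = 6.6, hence x_A = 16.5.

16.5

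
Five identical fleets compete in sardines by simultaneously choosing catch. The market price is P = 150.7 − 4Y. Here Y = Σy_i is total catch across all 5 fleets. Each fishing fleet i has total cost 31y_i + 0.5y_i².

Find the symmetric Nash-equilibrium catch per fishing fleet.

A representative fishing fleet's profit is π_i = y_i(150.7 − 4Y) − 31y_i − 0.5y_i², with Y = y_i + Σ_{j≠i} y_j.
First-order condition: 119.7 − 9y_i − 4Σ_{j≠i} y_j = 0.
With identical fishing fleets, set every y_j = y: then 119.7 − 9y − 16y = 0, i.e. y = 119.7/25 = 4.788.

4.788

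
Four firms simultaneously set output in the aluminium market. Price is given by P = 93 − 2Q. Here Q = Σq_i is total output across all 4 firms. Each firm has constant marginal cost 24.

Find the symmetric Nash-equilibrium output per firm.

A representative firm's profit is π_i = q_i(93 − 2Q) − 24q_i, with Q = q_i + Σ_{j≠i} q_j.
First-order condition: 69 − 4q_i − 2Σ_{j≠i} q_j = 0.
Imposing symmetry (q_j = q for all j) turns Σ_{j≠i} q_j into 3q, so 69 = 10q and q = 6.9.

6.9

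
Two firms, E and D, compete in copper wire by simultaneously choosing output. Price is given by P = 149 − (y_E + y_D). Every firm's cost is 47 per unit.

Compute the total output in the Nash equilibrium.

68

Firm E's profit: π = y_E(149 − (y_E + y_D)) − 47y_E.
∂π/∂y_E = 102 − 2y_E − y_D = 0, so y_E = 51 − 0.5y_D.
By symmetry y_D = y_E; substituting into the reaction function, 1.5y_E = 51 and y_E = 34.
Total output: 34 + 34 = 68.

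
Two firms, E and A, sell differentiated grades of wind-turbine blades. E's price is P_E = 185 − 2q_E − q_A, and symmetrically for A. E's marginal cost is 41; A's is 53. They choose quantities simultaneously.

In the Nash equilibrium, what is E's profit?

Firm E's profit: π = q_E(185 − 2q_E − q_A) − 41q_E.
∂π/∂q_E = 144 − 4q_E − q_A = 0 ⇒ q_E = 36 − 0.25q_A.
Similarly q_A = 33 − 0.25q_E.
Solving the two reaction functions simultaneously: (1 − (−0.25)(−0.25))q_E = 36 − 0.25·33, so 0.9375q_E = 27.75 and q_E = 29.6.
Then q_A = 33 − 0.25·29.6 = 25.6.
P_E = 185 − 2·29.6 − 25.6 = 100.2.
Profit = (100.2 − 41)·29.6 = 1752.32.

1752.32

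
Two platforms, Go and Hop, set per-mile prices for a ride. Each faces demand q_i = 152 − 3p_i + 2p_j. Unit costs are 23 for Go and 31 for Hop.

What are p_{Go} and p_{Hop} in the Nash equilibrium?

56.75, 59.75

Go's profit: π = (p_{Go} − 23)(152 − 3p_{Go} + 2p_{Hop}).
∂π/∂p_{Go} = 221 − 6p_{Go} + 2p_{Hop} = 0 ⇒ p_{Go} = 221/6 + (1/3)p_{Hop}.
Similarly p_{Hop} = 245/6 + (1/3)p_{Go}.
Substituting the second reaction function into the first: p_{Go} = 221/6 + (1/3)(245/6 + (1/3)p_{Go}), which gives (8/9)p_{Go} = 454/9 ⇒ p_{Go} = 56.75.
Then p_{Hop} = 245/6 + (1/3)·56.75 = 59.75.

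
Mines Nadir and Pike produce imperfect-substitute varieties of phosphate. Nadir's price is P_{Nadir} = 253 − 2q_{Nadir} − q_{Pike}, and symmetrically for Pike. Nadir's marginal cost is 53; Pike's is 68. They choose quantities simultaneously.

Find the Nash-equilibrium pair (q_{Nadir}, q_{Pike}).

Mine Nadir's profit: π = q_{Nadir}(253 − 2q_{Nadir} − q_{Pike}) − 53q_{Nadir}.
∂π/∂q_{Nadir} = 200 − 4q_{Nadir} − q_{Pike} = 0 ⇒ q_{Nadir} = 50 − 0.25q_{Pike}.
Similarly q_{Pike} = 46.25 − 0.25q_{Nadir}.
Plugging q_{Pike} into Nadir's best response: q_{Nadir} = 50 − 0.25(46.25 − 0.25q_{Nadir}) ⇒ 0.9375q_{Nadir} = 38.4375, so q_{Nadir} = 41.
Then q_{Pike} = 46.25 − 0.25·41 = 36.

41, 36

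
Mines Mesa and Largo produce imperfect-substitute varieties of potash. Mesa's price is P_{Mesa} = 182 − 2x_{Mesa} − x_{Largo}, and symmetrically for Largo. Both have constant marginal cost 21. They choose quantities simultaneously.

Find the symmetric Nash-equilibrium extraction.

32.2

Mine Mesa's profit: π = x_{Mesa}(182 − 2x_{Mesa} − x_{Largo}) − 21x_{Mesa}.
∂π/∂x_{Mesa} = 161 − 4x_{Mesa} − x_{Largo} = 0 ⇒ x_{Mesa} = 40.25 − 0.25x_{Largo}.
The game is symmetric, so in equilibrium x_{Largo} = x_{Mesa}: the reaction function gives 1.25x_{Mesa} = 40.25, hence x_{Mesa} = 32.2.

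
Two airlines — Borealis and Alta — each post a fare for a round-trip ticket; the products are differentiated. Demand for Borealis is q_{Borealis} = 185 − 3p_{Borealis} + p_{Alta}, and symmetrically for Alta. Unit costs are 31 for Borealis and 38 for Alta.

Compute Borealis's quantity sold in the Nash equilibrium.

Borealis's profit: π = (p_{Borealis} − 31)(185 − 3p_{Borealis} + p_{Alta}).
∂π/∂p_{Borealis} = 278 − 6p_{Borealis} + p_{Alta} = 0 ⇒ p_{Borealis} = 139/3 + (1/6)p_{Alta}.
Similarly p_{Alta} = 299/6 + (1/6)p_{Borealis}.
Substituting the second reaction function into the first: p_{Borealis} = 139/3 + (1/6)(299/6 + (1/6)p_{Borealis}), which gives (35/36)p_{Borealis} = 1967/36 ⇒ p_{Borealis} = 56.2.
Then p_{Alta} = 299/6 + (1/6)·56.2 = 59.2.
q_{Borealis} = 185 − 3·56.2 + 59.2 = 75.6.

75.6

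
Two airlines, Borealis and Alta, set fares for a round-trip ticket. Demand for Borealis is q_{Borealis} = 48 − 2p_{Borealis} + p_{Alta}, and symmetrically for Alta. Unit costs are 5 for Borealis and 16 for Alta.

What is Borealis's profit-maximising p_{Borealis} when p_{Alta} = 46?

26

Borealis's profit: π = (p_{Borealis} − 5)(48 − 2p_{Borealis} + p_{Alta}).
∂π/∂p_{Borealis} = 58 − 4p_{Borealis} + p_{Alta} = 0 ⇒ p_{Borealis} = 14.5 + 0.25p_{Alta}.
At p_{Alta} = 46: p_{Borealis} = 14.5 + 0.25·46 = 26.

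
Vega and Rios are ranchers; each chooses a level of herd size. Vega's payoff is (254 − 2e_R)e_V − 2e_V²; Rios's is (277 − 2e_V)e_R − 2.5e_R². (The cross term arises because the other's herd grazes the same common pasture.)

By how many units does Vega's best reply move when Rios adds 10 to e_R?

-5

Expanding Vega's payoff: 254e_V − 2e_Re_V − 2e_V².
∂π/∂e_V = 254 − 2e_R − 4e_V = 0, so e_V = 63.5 − 0.5e_R.
The reaction-function slope is −0.5, so a 10-unit rise in e_R moves e_V by −0.5 × 10 = −5. Vega's best response falls — the actions are strategic substitutes.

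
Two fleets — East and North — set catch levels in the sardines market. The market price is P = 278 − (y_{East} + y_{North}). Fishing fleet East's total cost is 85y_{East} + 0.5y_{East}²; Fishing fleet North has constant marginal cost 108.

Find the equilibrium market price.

171.4

Fishing fleet East's profit: π = y_{East}(278 − (y_{East} + y_{North})) − 85y_{East} − 0.5y_{East}².
∂π/∂y_{East} = 193 − 3y_{East} − y_{North} = 0, so y_{East} = 193/3 − (1/3)y_{North}.
For North: ∂π/∂y_{North} = 170 − 2y_{North} − y_{East} = 0 ⇒ y_{North} = 85 − 0.5y_{East}.
Solving the two reaction functions simultaneously: (1 − (−1/3)(−0.5))y_{East} = 193/3 − (1/3)·85, so (5/6)y_{East} = 36 and y_{East} = 43.2.
Then y_{North} = 85 − 0.5·43.2 = 63.4.
Equilibrium price: P = 278 − 106.6 = 171.4.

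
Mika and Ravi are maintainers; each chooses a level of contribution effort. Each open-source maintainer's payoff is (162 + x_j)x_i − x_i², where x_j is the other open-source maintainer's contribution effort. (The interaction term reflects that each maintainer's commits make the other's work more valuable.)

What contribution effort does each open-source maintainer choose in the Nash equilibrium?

Mika's payoff is (162 + x_R)x_M − x_M².
∂π/∂x_M = 162 + x_R − 2x_M = 0, so x_M = 81 + 0.5x_R.
By symmetry x_R = x_M; substituting into the reaction function, 0.5x_M = 81 and x_M = 162.

162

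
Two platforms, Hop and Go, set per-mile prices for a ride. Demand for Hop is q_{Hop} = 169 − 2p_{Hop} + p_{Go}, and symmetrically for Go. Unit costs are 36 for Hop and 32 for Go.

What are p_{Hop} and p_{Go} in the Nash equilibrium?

79.8, 78.2

Hop's profit: π = (p_{Hop} − 36)(169 − 2p_{Hop} + p_{Go}).
∂π/∂p_{Hop} = 241 − 4p_{Hop} + p_{Go} = 0 ⇒ p_{Hop} = 60.25 + 0.25p_{Go}.
Similarly p_{Go} = 58.25 + 0.25p_{Hop}.
Plugging p_{Go} into Hop's best response: p_{Hop} = 60.25 + 0.25(58.25 + 0.25p_{Hop}) ⇒ 0.9375p_{Hop} = 74.8125, so p_{Hop} = 79.8.
Then p_{Go} = 58.25 + 0.25·79.8 = 78.2.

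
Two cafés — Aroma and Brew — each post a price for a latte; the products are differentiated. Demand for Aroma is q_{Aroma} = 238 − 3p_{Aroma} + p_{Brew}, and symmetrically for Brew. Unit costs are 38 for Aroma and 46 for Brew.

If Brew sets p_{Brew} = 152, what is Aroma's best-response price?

Aroma's profit: π = (p_{Aroma} − 38)(238 − 3p_{Aroma} + p_{Brew}).
∂π/∂p_{Aroma} = 352 − 6p_{Aroma} + p_{Brew} = 0 ⇒ p_{Aroma} = 176/3 + (1/6)p_{Brew}.
At p_{Brew} = 152: p_{Aroma} = 176/3 + (1/6)·152 = 84.

84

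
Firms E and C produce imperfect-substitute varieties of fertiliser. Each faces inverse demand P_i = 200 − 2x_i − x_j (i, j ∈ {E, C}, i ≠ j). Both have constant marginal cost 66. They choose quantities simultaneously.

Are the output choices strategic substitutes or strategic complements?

strategic substitutes

Firm E's profit: π = x_E(200 − 2x_E − x_C) − 66x_E.
∂π/∂x_E = 134 − 4x_E − x_C = 0 ⇒ x_E = 33.5 − 0.25x_C.
The best-response slope dx_E/dx_C = −0.25 < 0: the reaction function is downward-sloping, so the choices are strategic substitutes.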